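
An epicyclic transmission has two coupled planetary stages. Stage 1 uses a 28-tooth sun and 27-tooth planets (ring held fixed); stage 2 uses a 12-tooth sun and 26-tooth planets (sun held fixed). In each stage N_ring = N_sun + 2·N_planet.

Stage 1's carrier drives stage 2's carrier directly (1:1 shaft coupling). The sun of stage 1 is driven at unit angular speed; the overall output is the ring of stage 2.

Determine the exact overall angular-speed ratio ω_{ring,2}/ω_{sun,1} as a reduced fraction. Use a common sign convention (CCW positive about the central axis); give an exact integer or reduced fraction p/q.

133/440

Stage 1: N_ring = 28 + 2·27 = 82
Stage 1: 28(ω_s−ω_c) = −82(ω_r−ω_c),  ω_r=0, ω_s=1
Stage 1: 28(1−ω_c) = −82(0−ω_c)  ⇒  110ω_c = 28  ⇒  ω_c = 14/55
  ⇒ ω_c¹/ω_s¹ = 14/55
Stage 2: N_ring = 12 + 2·26 = 64
Stage 2: 12(ω_s−ω_c) = −64(ω_r−ω_c),  ω_s=0, ω_c=1
Stage 2: ω_r = 1 − (12/64)(0−1) = 19/16
  ⇒ ω_r²/ω_c² = 19/16
Coupling ω_c² = ω_c¹ ⇒ overall = 14/55 × 19/16 = 133/440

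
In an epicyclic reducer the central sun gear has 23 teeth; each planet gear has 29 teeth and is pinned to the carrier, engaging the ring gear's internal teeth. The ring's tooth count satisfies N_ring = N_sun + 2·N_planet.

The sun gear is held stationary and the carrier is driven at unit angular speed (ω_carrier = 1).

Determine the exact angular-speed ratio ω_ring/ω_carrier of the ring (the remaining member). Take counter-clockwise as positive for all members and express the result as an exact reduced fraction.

N_ring = 23 + 2·29 = 81
23(ω_s−ω_c) = −81(ω_r−ω_c),  ω_s=0, ω_c=1
ω_r = 1 − (23/81)(0−1) = 104/81
ω_r/ω_c = 104/81

104/81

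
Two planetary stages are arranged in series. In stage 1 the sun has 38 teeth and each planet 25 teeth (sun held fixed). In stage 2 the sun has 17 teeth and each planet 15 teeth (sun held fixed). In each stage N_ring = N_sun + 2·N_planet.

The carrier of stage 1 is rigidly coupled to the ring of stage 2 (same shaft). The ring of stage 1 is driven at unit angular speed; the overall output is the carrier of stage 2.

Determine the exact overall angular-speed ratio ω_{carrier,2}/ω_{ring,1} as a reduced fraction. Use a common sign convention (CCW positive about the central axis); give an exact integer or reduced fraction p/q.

517/1008

Stage 1: N_ring = 38 + 2·25 = 88
Stage 1: 38(ω_s−ω_c) = −88(ω_r−ω_c),  ω_s=0, ω_r=1
Stage 1: 38(0−ω_c) = −88(1−ω_c)  ⇒  126ω_c = 88  ⇒  ω_c = 44/63
  ⇒ ω_c¹/ω_r¹ = 44/63
Stage 2: N_ring = 17 + 2·15 = 47
Stage 2: 17(ω_s−ω_c) = −47(ω_r−ω_c),  ω_s=0, ω_r=1
Stage 2: 17(0−ω_c) = −47(1−ω_c)  ⇒  64ω_c = 47  ⇒  ω_c = 47/64
  ⇒ ω_c²/ω_r² = 47/64
Coupling ω_r² = ω_c¹ ⇒ overall = 44/63 × 47/64 = 517/1008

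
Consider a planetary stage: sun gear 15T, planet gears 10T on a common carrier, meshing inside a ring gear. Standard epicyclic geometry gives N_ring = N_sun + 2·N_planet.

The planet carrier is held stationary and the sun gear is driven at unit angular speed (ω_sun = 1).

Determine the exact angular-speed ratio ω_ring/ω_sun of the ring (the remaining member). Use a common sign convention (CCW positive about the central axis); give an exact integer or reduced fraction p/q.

-3/7

N_ring = 15 + 2·10 = 35
15(ω_s−ω_c) = −35(ω_r−ω_c),  ω_c=0, ω_s=1
ω_r = 0 − (15/35)(1−0) = -3/7
ω_r/ω_s = -3/7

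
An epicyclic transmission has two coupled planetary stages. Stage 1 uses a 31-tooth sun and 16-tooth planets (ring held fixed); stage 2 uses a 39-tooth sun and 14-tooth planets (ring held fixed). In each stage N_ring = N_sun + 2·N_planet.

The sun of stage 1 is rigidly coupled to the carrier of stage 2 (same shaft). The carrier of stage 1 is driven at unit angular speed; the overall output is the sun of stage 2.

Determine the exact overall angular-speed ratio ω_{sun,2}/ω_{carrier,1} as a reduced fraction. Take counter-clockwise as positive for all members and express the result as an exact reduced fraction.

9964/1209

Stage 1: N_ring = 31 + 2·16 = 63
Stage 1: 31(ω_s−ω_c) = −63(ω_r−ω_c),  ω_r=0, ω_c=1
Stage 1: ω_s = 1 − (63/31)(0−1) = 94/31
  ⇒ ω_s¹/ω_c¹ = 94/31
Stage 2: N_ring = 39 + 2·14 = 67
Stage 2: 39(ω_s−ω_c) = −67(ω_r−ω_c),  ω_r=0, ω_c=1
Stage 2: ω_s = 1 − (67/39)(0−1) = 106/39
  ⇒ ω_s²/ω_c² = 106/39
Coupling ω_c² = ω_s¹ ⇒ overall = 94/31 × 106/39 = 9964/1209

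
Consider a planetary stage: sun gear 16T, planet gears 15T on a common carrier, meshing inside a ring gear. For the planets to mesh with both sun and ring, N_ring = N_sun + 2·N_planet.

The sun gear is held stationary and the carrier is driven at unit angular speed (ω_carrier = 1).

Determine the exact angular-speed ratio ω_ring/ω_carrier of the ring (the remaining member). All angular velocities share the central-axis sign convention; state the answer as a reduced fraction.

N_ring = 16 + 2·15 = 46
16(ω_s−ω_c) = −46(ω_r−ω_c),  ω_s=0, ω_c=1
ω_r = 1 − (16/46)(0−1) = 31/23
ω_r/ω_c = 31/23

31/23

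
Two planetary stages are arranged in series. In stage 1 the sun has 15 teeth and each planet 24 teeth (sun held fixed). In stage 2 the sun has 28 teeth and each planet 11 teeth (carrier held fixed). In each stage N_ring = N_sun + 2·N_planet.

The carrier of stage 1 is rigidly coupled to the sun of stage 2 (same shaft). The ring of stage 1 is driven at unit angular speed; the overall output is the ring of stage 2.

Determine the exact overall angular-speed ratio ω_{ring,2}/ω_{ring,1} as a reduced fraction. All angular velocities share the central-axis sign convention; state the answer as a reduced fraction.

Stage 1: N_ring = 15 + 2·24 = 63
Stage 1: 15(ω_s−ω_c) = −63(ω_r−ω_c),  ω_s=0, ω_r=1
Stage 1: 15(0−ω_c) = −63(1−ω_c)  ⇒  78ω_c = 63  ⇒  ω_c = 21/26
  ⇒ ω_c¹/ω_r¹ = 21/26
Stage 2: N_ring = 28 + 2·11 = 50
Stage 2: 28(ω_s−ω_c) = −50(ω_r−ω_c),  ω_c=0, ω_s=1
Stage 2: ω_r = 0 − (28/50)(1−0) = -14/25
  ⇒ ω_r²/ω_s² = -14/25
Coupling ω_s² = ω_c¹ ⇒ overall = 21/26 × -14/25 = -147/325

-147/325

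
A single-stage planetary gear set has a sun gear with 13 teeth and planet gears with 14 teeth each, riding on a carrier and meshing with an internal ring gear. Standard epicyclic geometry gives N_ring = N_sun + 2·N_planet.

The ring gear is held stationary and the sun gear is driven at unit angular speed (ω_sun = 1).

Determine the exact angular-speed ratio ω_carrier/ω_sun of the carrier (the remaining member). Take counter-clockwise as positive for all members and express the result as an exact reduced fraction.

N_ring = 13 + 2·14 = 41
13(ω_s−ω_c) = −41(ω_r−ω_c),  ω_r=0, ω_s=1
13(1−ω_c) = −41(0−ω_c)  ⇒  54ω_c = 13  ⇒  ω_c = 13/54
ω_c/ω_s = 13/54

13/54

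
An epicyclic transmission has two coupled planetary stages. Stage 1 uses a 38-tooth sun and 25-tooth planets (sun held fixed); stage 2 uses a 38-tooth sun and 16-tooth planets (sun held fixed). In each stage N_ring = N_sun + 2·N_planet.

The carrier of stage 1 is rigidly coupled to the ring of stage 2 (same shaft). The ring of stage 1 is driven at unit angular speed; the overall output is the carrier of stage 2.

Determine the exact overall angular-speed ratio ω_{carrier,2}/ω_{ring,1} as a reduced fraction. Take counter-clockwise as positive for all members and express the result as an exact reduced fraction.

110/243

Stage 1: N_ring = 38 + 2·25 = 88
Stage 1: 38(ω_s−ω_c) = −88(ω_r−ω_c),  ω_s=0, ω_r=1
Stage 1: 38(0−ω_c) = −88(1−ω_c)  ⇒  126ω_c = 88  ⇒  ω_c = 44/63
  ⇒ ω_c¹/ω_r¹ = 44/63
Stage 2: N_ring = 38 + 2·16 = 70
Stage 2: 38(ω_s−ω_c) = −70(ω_r−ω_c),  ω_s=0, ω_r=1
Stage 2: 38(0−ω_c) = −70(1−ω_c)  ⇒  108ω_c = 70  ⇒  ω_c = 35/54
  ⇒ ω_c²/ω_r² = 35/54
Coupling ω_r² = ω_c¹ ⇒ overall = 44/63 × 35/54 = 110/243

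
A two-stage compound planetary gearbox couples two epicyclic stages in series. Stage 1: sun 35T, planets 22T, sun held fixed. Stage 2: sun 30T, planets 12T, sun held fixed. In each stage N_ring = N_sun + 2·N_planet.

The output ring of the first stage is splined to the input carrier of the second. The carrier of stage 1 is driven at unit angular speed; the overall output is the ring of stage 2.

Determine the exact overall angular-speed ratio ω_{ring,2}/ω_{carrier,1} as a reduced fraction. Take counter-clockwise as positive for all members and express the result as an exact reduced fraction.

532/237

Stage 1: N_ring = 35 + 2·22 = 79
Stage 1: 35(ω_s−ω_c) = −79(ω_r−ω_c),  ω_s=0, ω_c=1
Stage 1: ω_r = 1 − (35/79)(0−1) = 114/79
  ⇒ ω_r¹/ω_c¹ = 114/79
Stage 2: N_ring = 30 + 2·12 = 54
Stage 2: 30(ω_s−ω_c) = −54(ω_r−ω_c),  ω_s=0, ω_c=1
Stage 2: ω_r = 1 − (30/54)(0−1) = 14/9
  ⇒ ω_r²/ω_c² = 14/9
Coupling ω_c² = ω_r¹ ⇒ overall = 114/79 × 14/9 = 532/237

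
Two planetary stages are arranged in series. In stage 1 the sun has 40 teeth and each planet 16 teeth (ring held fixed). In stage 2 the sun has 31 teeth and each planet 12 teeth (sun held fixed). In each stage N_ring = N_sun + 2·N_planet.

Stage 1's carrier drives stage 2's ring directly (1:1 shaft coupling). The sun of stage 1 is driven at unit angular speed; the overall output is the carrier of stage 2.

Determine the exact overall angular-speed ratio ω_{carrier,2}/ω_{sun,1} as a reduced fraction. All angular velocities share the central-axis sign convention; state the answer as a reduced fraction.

275/1204

Stage 1: N_ring = 40 + 2·16 = 72
Stage 1: 40(ω_s−ω_c) = −72(ω_r−ω_c),  ω_r=0, ω_s=1
Stage 1: 40(1−ω_c) = −72(0−ω_c)  ⇒  112ω_c = 40  ⇒  ω_c = 5/14
  ⇒ ω_c¹/ω_s¹ = 5/14
Stage 2: N_ring = 31 + 2·12 = 55
Stage 2: 31(ω_s−ω_c) = −55(ω_r−ω_c),  ω_s=0, ω_r=1
Stage 2: 31(0−ω_c) = −55(1−ω_c)  ⇒  86ω_c = 55  ⇒  ω_c = 55/86
  ⇒ ω_c²/ω_r² = 55/86
Coupling ω_r² = ω_c¹ ⇒ overall = 5/14 × 55/86 = 275/1204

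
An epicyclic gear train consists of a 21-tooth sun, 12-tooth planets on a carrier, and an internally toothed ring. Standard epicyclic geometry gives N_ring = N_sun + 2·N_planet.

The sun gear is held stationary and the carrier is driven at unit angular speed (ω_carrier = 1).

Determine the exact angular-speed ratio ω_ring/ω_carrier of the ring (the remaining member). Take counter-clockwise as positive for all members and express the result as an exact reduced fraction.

22/15

N_ring = 21 + 2·12 = 45
21(ω_s−ω_c) = −45(ω_r−ω_c),  ω_s=0, ω_c=1
ω_r = 1 − (21/45)(0−1) = 22/15
ω_r/ω_c = 22/15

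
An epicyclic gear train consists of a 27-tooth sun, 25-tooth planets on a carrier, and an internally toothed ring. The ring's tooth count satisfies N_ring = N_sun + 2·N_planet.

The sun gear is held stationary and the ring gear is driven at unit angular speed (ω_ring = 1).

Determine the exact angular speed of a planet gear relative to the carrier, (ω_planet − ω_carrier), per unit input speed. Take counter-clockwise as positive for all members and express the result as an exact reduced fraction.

N_ring = 27 + 2·25 = 77
27(ω_s−ω_c) = −77(ω_r−ω_c),  ω_s=0, ω_r=1
27(0−ω_c) = −77(1−ω_c)  ⇒  104ω_c = 77  ⇒  ω_c = 77/104
sun–planet: 27·(0−77/104) = −25·(ω_p−ω_c)  ⇒  ω_p−ω_c = −(27/25)·(-77/104) = 2079/2600

2079/2600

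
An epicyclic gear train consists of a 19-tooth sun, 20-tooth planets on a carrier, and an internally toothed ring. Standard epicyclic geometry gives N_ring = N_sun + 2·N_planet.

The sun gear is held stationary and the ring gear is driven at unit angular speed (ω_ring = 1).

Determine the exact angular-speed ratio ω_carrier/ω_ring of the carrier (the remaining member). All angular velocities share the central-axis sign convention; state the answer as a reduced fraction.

59/78

N_ring = 19 + 2·20 = 59
19(ω_s−ω_c) = −59(ω_r−ω_c),  ω_s=0, ω_r=1
19(0−ω_c) = −59(1−ω_c)  ⇒  78ω_c = 59  ⇒  ω_c = 59/78
ω_c/ω_r = 59/78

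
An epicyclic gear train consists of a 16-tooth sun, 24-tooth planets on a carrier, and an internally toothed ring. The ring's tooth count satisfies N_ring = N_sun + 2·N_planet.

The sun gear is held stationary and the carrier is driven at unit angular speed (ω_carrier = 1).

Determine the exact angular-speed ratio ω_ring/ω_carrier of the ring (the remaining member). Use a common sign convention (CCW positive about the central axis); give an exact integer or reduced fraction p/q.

5/4

N_ring = 16 + 2·24 = 64
16(ω_s−ω_c) = −64(ω_r−ω_c),  ω_s=0, ω_c=1
ω_r = 1 − (16/64)(0−1) = 5/4
ω_r/ω_c = 5/4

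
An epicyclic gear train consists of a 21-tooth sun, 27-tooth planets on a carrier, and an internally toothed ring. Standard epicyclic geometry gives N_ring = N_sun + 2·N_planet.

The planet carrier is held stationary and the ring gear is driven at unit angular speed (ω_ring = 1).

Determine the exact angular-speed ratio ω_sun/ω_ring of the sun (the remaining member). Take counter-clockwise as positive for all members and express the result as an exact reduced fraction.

-25/7

N_ring = 21 + 2·27 = 75
21(ω_s−ω_c) = −75(ω_r−ω_c),  ω_c=0, ω_r=1
ω_s = 0 − (75/21)(1−0) = -25/7
ω_s/ω_r = -25/7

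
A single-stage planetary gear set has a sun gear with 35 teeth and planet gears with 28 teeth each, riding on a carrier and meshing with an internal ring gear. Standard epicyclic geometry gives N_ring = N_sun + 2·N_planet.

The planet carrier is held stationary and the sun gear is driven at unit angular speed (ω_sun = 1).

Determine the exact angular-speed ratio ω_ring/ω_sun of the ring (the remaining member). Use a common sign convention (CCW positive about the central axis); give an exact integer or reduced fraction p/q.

N_ring = 35 + 2·28 = 91
35(ω_s−ω_c) = −91(ω_r−ω_c),  ω_c=0, ω_s=1
ω_r = 0 − (35/91)(1−0) = -5/13
ω_r/ω_s = -5/13

-5/13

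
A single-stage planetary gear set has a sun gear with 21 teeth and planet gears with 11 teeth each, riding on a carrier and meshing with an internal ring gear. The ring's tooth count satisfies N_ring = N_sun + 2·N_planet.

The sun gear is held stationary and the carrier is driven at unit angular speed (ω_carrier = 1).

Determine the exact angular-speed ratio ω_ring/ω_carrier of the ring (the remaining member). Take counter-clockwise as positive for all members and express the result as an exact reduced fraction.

64/43

N_ring = 21 + 2·11 = 43
21(ω_s−ω_c) = −43(ω_r−ω_c),  ω_s=0, ω_c=1
ω_r = 1 − (21/43)(0−1) = 64/43
ω_r/ω_c = 64/43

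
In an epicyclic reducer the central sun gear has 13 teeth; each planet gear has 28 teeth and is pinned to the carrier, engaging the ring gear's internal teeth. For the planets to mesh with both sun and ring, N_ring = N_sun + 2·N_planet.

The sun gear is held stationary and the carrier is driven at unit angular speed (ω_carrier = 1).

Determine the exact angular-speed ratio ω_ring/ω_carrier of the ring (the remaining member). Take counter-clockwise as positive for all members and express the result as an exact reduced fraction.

82/69

N_ring = 13 + 2·28 = 69
13(ω_s−ω_c) = −69(ω_r−ω_c),  ω_s=0, ω_c=1
ω_r = 1 − (13/69)(0−1) = 82/69
ω_r/ω_c = 82/69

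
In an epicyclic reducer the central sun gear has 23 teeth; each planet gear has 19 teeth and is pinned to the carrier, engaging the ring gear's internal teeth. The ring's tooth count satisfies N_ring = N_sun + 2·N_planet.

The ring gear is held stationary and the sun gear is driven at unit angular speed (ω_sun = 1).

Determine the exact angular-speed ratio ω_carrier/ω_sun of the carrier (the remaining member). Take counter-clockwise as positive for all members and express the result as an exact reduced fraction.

23/84

N_ring = 23 + 2·19 = 61
23(ω_s−ω_c) = −61(ω_r−ω_c),  ω_r=0, ω_s=1
23(1−ω_c) = −61(0−ω_c)  ⇒  84ω_c = 23  ⇒  ω_c = 23/84
ω_c/ω_s = 23/84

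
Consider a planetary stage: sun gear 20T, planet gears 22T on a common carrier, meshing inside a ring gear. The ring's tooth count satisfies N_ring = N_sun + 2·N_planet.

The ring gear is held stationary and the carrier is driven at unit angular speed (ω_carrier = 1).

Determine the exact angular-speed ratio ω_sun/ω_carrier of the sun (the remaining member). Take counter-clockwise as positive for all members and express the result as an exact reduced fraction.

21/5

N_ring = 20 + 2·22 = 64
20(ω_s−ω_c) = −64(ω_r−ω_c),  ω_r=0, ω_c=1
ω_s = 1 − (64/20)(0−1) = 21/5
ω_s/ω_c = 21/5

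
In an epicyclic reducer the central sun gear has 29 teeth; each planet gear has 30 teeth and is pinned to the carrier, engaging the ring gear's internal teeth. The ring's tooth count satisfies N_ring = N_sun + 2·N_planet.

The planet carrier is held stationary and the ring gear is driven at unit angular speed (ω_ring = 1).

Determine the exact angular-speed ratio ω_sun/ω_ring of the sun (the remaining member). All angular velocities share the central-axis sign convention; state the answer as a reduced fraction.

N_ring = 29 + 2·30 = 89
29(ω_s−ω_c) = −89(ω_r−ω_c),  ω_c=0, ω_r=1
ω_s = 0 − (89/29)(1−0) = -89/29
ω_s/ω_r = -89/29

-89/29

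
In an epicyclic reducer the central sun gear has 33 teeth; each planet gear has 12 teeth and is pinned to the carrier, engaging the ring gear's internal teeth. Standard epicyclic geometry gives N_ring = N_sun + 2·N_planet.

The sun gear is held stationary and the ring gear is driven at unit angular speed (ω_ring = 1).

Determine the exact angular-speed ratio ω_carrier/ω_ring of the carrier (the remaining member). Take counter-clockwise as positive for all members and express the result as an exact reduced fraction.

19/30

N_ring = 33 + 2·12 = 57
33(ω_s−ω_c) = −57(ω_r−ω_c),  ω_s=0, ω_r=1
33(0−ω_c) = −57(1−ω_c)  ⇒  90ω_c = 57  ⇒  ω_c = 19/30
ω_c/ω_r = 19/30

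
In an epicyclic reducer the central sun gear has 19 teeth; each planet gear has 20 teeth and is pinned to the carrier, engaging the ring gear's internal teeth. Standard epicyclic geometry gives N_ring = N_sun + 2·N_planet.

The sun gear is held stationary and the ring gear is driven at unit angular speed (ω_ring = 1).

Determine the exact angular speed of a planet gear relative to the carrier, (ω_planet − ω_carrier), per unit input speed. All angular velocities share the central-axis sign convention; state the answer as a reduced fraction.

1121/1560

N_ring = 19 + 2·20 = 59
19(ω_s−ω_c) = −59(ω_r−ω_c),  ω_s=0, ω_r=1
19(0−ω_c) = −59(1−ω_c)  ⇒  78ω_c = 59  ⇒  ω_c = 59/78
sun–planet: 19·(0−59/78) = −20·(ω_p−ω_c)  ⇒  ω_p−ω_c = −(19/20)·(-59/78) = 1121/1560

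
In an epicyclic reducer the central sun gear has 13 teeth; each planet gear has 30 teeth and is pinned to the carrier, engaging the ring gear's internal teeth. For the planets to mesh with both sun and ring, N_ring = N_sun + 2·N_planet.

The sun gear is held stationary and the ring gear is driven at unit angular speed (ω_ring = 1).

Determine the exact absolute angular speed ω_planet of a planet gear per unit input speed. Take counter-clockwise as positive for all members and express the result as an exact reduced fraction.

73/60

N_ring = 13 + 2·30 = 73
13(ω_s−ω_c) = −73(ω_r−ω_c),  ω_s=0, ω_r=1
13(0−ω_c) = −73(1−ω_c)  ⇒  86ω_c = 73  ⇒  ω_c = 73/86
sun–planet: 13·(0−73/86) = −30·(ω_p−ω_c)  ⇒  ω_p−ω_c = −(13/30)·(-73/86) = 949/2580
ω_p = 73/86 + 949/2580 = 73/60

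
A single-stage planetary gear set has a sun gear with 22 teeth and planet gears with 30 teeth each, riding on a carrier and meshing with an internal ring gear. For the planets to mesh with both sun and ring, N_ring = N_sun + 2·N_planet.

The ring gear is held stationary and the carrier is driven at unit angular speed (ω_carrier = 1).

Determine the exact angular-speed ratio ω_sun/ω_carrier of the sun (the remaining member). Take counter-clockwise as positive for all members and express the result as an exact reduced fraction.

52/11

N_ring = 22 + 2·30 = 82
22(ω_s−ω_c) = −82(ω_r−ω_c),  ω_r=0, ω_c=1
ω_s = 1 − (82/22)(0−1) = 52/11
ω_s/ω_c = 52/11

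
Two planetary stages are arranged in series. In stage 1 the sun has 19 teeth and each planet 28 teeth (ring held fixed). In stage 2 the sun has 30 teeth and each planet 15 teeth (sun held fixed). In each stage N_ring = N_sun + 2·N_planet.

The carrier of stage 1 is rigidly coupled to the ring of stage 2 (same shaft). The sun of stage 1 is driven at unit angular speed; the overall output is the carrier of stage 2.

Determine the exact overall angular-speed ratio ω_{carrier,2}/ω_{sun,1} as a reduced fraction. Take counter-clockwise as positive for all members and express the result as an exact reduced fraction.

19/141

Stage 1: N_ring = 19 + 2·28 = 75
Stage 1: 19(ω_s−ω_c) = −75(ω_r−ω_c),  ω_r=0, ω_s=1
Stage 1: 19(1−ω_c) = −75(0−ω_c)  ⇒  94ω_c = 19  ⇒  ω_c = 19/94
  ⇒ ω_c¹/ω_s¹ = 19/94
Stage 2: N_ring = 30 + 2·15 = 60
Stage 2: 30(ω_s−ω_c) = −60(ω_r−ω_c),  ω_s=0, ω_r=1
Stage 2: 30(0−ω_c) = −60(1−ω_c)  ⇒  90ω_c = 60  ⇒  ω_c = 2/3
  ⇒ ω_c²/ω_r² = 2/3
Coupling ω_r² = ω_c¹ ⇒ overall = 19/94 × 2/3 = 19/141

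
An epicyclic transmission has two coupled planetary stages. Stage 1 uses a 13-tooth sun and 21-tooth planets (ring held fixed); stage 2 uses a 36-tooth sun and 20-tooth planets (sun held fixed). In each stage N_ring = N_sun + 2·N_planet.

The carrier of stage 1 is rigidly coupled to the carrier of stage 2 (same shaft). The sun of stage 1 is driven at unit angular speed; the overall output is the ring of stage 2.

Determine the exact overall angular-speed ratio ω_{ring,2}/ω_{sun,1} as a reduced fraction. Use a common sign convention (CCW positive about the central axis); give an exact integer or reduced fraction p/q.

91/323

Stage 1: N_ring = 13 + 2·21 = 55
Stage 1: 13(ω_s−ω_c) = −55(ω_r−ω_c),  ω_r=0, ω_s=1
Stage 1: 13(1−ω_c) = −55(0−ω_c)  ⇒  68ω_c = 13  ⇒  ω_c = 13/68
  ⇒ ω_c¹/ω_s¹ = 13/68
Stage 2: N_ring = 36 + 2·20 = 76
Stage 2: 36(ω_s−ω_c) = −76(ω_r−ω_c),  ω_s=0, ω_c=1
Stage 2: ω_r = 1 − (36/76)(0−1) = 28/19
  ⇒ ω_r²/ω_c² = 28/19
Coupling ω_c² = ω_c¹ ⇒ overall = 13/68 × 28/19 = 91/323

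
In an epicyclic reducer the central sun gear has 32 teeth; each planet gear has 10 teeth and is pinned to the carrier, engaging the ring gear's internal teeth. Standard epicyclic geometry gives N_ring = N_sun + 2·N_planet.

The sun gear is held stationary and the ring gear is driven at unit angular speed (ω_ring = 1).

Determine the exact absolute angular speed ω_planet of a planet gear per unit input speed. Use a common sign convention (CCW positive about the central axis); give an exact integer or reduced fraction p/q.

13/5

N_ring = 32 + 2·10 = 52
32(ω_s−ω_c) = −52(ω_r−ω_c),  ω_s=0, ω_r=1
32(0−ω_c) = −52(1−ω_c)  ⇒  84ω_c = 52  ⇒  ω_c = 13/21
sun–planet: 32·(0−13/21) = −10·(ω_p−ω_c)  ⇒  ω_p−ω_c = −(32/10)·(-13/21) = 208/105
ω_p = 13/21 + 208/105 = 13/5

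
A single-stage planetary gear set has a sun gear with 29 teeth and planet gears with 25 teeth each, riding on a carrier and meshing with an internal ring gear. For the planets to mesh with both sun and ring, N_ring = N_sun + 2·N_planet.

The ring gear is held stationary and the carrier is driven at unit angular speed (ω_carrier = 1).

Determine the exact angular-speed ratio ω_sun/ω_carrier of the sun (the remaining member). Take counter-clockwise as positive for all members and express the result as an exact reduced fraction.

N_ring = 29 + 2·25 = 79
29(ω_s−ω_c) = −79(ω_r−ω_c),  ω_r=0, ω_c=1
ω_s = 1 − (79/29)(0−1) = 108/29
ω_s/ω_c = 108/29

108/29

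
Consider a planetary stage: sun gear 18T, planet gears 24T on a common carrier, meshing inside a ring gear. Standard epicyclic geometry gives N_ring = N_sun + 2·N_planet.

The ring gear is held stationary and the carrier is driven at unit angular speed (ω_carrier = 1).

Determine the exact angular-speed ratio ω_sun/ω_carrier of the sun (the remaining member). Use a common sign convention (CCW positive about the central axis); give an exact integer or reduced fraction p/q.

14/3

N_ring = 18 + 2·24 = 66
18(ω_s−ω_c) = −66(ω_r−ω_c),  ω_r=0, ω_c=1
ω_s = 1 − (66/18)(0−1) = 14/3
ω_s/ω_c = 14/3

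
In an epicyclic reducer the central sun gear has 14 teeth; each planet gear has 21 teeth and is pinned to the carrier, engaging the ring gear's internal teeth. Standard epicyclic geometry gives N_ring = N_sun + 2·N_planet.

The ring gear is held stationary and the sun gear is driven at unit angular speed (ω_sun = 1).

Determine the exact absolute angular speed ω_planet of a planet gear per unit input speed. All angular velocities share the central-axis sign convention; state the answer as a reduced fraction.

-1/3

N_ring = 14 + 2·21 = 56
14(ω_s−ω_c) = −56(ω_r−ω_c),  ω_r=0, ω_s=1
14(1−ω_c) = −56(0−ω_c)  ⇒  70ω_c = 14  ⇒  ω_c = 1/5
sun–planet: 14·(1−1/5) = −21·(ω_p−ω_c)  ⇒  ω_p−ω_c = −(14/21)·(4/5) = -8/15
ω_p = 1/5 − 8/15 = -1/3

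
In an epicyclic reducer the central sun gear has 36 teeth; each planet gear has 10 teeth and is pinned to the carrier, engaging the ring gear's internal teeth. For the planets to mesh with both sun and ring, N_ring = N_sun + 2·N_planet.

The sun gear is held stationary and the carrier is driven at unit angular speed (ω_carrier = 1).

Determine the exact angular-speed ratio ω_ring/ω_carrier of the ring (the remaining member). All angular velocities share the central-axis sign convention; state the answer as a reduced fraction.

23/14

N_ring = 36 + 2·10 = 56
36(ω_s−ω_c) = −56(ω_r−ω_c),  ω_s=0, ω_c=1
ω_r = 1 − (36/56)(0−1) = 23/14
ω_r/ω_c = 23/14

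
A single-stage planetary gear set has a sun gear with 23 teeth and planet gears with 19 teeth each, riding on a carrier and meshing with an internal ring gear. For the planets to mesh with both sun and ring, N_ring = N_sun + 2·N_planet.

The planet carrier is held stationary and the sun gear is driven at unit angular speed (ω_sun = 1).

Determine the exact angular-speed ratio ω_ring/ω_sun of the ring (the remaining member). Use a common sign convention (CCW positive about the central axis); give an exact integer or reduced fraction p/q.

N_ring = 23 + 2·19 = 61
23(ω_s−ω_c) = −61(ω_r−ω_c),  ω_c=0, ω_s=1
ω_r = 0 − (23/61)(1−0) = -23/61
ω_r/ω_s = -23/61

-23/61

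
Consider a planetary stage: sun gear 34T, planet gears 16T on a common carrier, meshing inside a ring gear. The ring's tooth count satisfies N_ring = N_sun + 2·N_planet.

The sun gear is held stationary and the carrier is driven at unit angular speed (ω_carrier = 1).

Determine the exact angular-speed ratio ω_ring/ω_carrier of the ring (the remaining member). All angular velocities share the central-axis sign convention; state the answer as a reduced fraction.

N_ring = 34 + 2·16 = 66
34(ω_s−ω_c) = −66(ω_r−ω_c),  ω_s=0, ω_c=1
ω_r = 1 − (34/66)(0−1) = 50/33
ω_r/ω_c = 50/33

50/33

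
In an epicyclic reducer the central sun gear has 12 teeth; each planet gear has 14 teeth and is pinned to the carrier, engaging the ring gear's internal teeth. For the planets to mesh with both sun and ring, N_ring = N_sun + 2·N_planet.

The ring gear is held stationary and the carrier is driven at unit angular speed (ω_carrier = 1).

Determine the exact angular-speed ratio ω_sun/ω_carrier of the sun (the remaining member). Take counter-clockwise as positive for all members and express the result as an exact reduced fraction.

13/3

N_ring = 12 + 2·14 = 40
12(ω_s−ω_c) = −40(ω_r−ω_c),  ω_r=0, ω_c=1
ω_s = 1 − (40/12)(0−1) = 13/3
ω_s/ω_c = 13/3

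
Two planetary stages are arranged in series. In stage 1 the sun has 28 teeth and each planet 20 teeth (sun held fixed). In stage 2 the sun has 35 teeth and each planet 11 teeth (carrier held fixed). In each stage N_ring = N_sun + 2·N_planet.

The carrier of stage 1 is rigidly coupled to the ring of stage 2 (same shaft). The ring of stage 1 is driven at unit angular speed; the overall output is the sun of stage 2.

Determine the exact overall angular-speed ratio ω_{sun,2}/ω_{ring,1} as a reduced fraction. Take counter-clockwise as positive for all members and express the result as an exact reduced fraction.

Stage 1: N_ring = 28 + 2·20 = 68
Stage 1: 28(ω_s−ω_c) = −68(ω_r−ω_c),  ω_s=0, ω_r=1
Stage 1: 28(0−ω_c) = −68(1−ω_c)  ⇒  96ω_c = 68  ⇒  ω_c = 17/24
  ⇒ ω_c¹/ω_r¹ = 17/24
Stage 2: N_ring = 35 + 2·11 = 57
Stage 2: 35(ω_s−ω_c) = −57(ω_r−ω_c),  ω_c=0, ω_r=1
Stage 2: ω_s = 0 − (57/35)(1−0) = -57/35
  ⇒ ω_s²/ω_r² = -57/35
Coupling ω_r² = ω_c¹ ⇒ overall = 17/24 × -57/35 = -323/280

-323/280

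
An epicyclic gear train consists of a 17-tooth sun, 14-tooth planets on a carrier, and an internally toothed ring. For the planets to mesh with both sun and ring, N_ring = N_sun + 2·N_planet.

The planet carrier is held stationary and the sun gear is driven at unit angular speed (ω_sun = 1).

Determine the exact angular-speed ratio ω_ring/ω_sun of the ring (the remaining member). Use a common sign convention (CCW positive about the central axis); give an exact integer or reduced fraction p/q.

N_ring = 17 + 2·14 = 45
17(ω_s−ω_c) = −45(ω_r−ω_c),  ω_c=0, ω_s=1
ω_r = 0 − (17/45)(1−0) = -17/45
ω_r/ω_s = -17/45

-17/45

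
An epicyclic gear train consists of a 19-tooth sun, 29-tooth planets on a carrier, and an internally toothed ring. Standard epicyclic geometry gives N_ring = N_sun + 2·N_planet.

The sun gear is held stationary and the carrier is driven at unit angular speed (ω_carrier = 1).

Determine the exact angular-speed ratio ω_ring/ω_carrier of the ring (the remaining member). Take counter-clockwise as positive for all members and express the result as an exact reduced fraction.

N_ring = 19 + 2·29 = 77
19(ω_s−ω_c) = −77(ω_r−ω_c),  ω_s=0, ω_c=1
ω_r = 1 − (19/77)(0−1) = 96/77
ω_r/ω_c = 96/77

96/77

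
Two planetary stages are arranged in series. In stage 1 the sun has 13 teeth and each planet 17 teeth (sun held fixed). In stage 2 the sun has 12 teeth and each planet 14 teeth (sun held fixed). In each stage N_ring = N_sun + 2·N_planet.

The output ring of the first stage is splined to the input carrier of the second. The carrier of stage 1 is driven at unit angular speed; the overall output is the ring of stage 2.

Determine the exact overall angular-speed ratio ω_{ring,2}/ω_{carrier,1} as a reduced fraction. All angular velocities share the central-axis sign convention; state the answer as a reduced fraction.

78/47

Stage 1: N_ring = 13 + 2·17 = 47
Stage 1: 13(ω_s−ω_c) = −47(ω_r−ω_c),  ω_s=0, ω_c=1
Stage 1: ω_r = 1 − (13/47)(0−1) = 60/47
  ⇒ ω_r¹/ω_c¹ = 60/47
Stage 2: N_ring = 12 + 2·14 = 40
Stage 2: 12(ω_s−ω_c) = −40(ω_r−ω_c),  ω_s=0, ω_c=1
Stage 2: ω_r = 1 − (12/40)(0−1) = 13/10
  ⇒ ω_r²/ω_c² = 13/10
Coupling ω_c² = ω_r¹ ⇒ overall = 60/47 × 13/10 = 78/47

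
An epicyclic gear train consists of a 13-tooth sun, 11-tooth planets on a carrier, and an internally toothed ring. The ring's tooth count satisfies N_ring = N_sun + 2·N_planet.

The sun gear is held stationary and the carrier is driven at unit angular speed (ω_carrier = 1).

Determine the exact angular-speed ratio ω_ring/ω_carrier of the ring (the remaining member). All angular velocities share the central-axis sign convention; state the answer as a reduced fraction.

N_ring = 13 + 2·11 = 35
13(ω_s−ω_c) = −35(ω_r−ω_c),  ω_s=0, ω_c=1
ω_r = 1 − (13/35)(0−1) = 48/35
ω_r/ω_c = 48/35

48/35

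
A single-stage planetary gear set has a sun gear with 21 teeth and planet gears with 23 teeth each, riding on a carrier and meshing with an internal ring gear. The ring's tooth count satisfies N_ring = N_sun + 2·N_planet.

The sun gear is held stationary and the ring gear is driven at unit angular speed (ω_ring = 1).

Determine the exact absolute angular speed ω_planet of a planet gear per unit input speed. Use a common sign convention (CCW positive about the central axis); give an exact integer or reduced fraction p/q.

N_ring = 21 + 2·23 = 67
21(ω_s−ω_c) = −67(ω_r−ω_c),  ω_s=0, ω_r=1
21(0−ω_c) = −67(1−ω_c)  ⇒  88ω_c = 67  ⇒  ω_c = 67/88
sun–planet: 21·(0−67/88) = −23·(ω_p−ω_c)  ⇒  ω_p−ω_c = −(21/23)·(-67/88) = 1407/2024
ω_p = 67/88 + 1407/2024 = 67/46

67/46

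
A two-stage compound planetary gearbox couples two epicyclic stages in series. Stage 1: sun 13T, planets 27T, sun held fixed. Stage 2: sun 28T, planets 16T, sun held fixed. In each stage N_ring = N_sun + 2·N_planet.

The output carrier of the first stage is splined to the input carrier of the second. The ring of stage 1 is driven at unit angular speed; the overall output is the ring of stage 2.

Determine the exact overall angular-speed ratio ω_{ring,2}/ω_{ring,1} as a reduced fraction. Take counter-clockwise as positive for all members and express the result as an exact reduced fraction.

737/600

Stage 1: N_ring = 13 + 2·27 = 67
Stage 1: 13(ω_s−ω_c) = −67(ω_r−ω_c),  ω_s=0, ω_r=1
Stage 1: 13(0−ω_c) = −67(1−ω_c)  ⇒  80ω_c = 67  ⇒  ω_c = 67/80
  ⇒ ω_c¹/ω_r¹ = 67/80
Stage 2: N_ring = 28 + 2·16 = 60
Stage 2: 28(ω_s−ω_c) = −60(ω_r−ω_c),  ω_s=0, ω_c=1
Stage 2: ω_r = 1 − (28/60)(0−1) = 22/15
  ⇒ ω_r²/ω_c² = 22/15
Coupling ω_c² = ω_c¹ ⇒ overall = 67/80 × 22/15 = 737/600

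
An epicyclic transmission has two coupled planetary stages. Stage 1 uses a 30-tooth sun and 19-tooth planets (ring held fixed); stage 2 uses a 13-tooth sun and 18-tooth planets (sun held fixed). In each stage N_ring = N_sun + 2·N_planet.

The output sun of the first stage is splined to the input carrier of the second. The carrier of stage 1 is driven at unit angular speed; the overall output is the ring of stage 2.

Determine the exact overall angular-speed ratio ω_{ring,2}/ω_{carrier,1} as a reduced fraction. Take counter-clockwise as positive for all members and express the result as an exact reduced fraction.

Stage 1: N_ring = 30 + 2·19 = 68
Stage 1: 30(ω_s−ω_c) = −68(ω_r−ω_c),  ω_r=0, ω_c=1
Stage 1: ω_s = 1 − (68/30)(0−1) = 49/15
  ⇒ ω_s¹/ω_c¹ = 49/15
Stage 2: N_ring = 13 + 2·18 = 49
Stage 2: 13(ω_s−ω_c) = −49(ω_r−ω_c),  ω_s=0, ω_c=1
Stage 2: ω_r = 1 − (13/49)(0−1) = 62/49
  ⇒ ω_r²/ω_c² = 62/49
Coupling ω_c² = ω_s¹ ⇒ overall = 49/15 × 62/49 = 62/15

62/15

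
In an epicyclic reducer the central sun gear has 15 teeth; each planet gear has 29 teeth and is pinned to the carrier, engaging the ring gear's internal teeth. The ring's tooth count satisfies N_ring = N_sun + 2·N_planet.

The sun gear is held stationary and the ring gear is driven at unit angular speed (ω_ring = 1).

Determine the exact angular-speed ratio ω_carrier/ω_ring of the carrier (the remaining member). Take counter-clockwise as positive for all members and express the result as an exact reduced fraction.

N_ring = 15 + 2·29 = 73
15(ω_s−ω_c) = −73(ω_r−ω_c),  ω_s=0, ω_r=1
15(0−ω_c) = −73(1−ω_c)  ⇒  88ω_c = 73  ⇒  ω_c = 73/88
ω_c/ω_r = 73/88

73/88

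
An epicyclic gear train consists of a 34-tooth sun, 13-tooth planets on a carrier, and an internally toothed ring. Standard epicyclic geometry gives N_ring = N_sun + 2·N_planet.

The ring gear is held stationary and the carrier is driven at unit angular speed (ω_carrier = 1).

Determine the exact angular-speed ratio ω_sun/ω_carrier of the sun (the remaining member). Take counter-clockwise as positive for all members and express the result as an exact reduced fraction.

47/17

N_ring = 34 + 2·13 = 60
34(ω_s−ω_c) = −60(ω_r−ω_c),  ω_r=0, ω_c=1
ω_s = 1 − (60/34)(0−1) = 47/17
ω_s/ω_c = 47/17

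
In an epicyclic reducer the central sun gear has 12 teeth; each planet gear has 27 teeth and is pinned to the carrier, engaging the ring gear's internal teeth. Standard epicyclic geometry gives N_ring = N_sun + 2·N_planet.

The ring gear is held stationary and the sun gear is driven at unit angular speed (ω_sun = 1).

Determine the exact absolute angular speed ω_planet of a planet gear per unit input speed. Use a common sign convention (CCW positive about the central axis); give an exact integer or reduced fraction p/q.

-2/9

N_ring = 12 + 2·27 = 66
12(ω_s−ω_c) = −66(ω_r−ω_c),  ω_r=0, ω_s=1
12(1−ω_c) = −66(0−ω_c)  ⇒  78ω_c = 12  ⇒  ω_c = 2/13
sun–planet: 12·(1−2/13) = −27·(ω_p−ω_c)  ⇒  ω_p−ω_c = −(12/27)·(11/13) = -44/117
ω_p = 2/13 − 44/117 = -2/9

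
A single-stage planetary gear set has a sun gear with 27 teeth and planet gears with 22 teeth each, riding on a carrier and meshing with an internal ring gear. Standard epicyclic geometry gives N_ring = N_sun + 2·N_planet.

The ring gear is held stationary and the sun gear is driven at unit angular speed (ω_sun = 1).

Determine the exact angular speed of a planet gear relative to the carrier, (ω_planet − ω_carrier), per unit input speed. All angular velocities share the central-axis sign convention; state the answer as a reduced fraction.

N_ring = 27 + 2·22 = 71
27(ω_s−ω_c) = −71(ω_r−ω_c),  ω_r=0, ω_s=1
27(1−ω_c) = −71(0−ω_c)  ⇒  98ω_c = 27  ⇒  ω_c = 27/98
sun–planet: 27·(1−27/98) = −22·(ω_p−ω_c)  ⇒  ω_p−ω_c = −(27/22)·(71/98) = -1917/2156

-1917/2156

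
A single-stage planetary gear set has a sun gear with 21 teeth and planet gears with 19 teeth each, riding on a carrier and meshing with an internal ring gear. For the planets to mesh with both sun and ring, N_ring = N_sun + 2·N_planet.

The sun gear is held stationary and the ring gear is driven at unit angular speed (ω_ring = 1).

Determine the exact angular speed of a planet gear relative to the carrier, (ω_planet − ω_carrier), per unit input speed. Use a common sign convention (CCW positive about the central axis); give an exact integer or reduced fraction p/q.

N_ring = 21 + 2·19 = 59
21(ω_s−ω_c) = −59(ω_r−ω_c),  ω_s=0, ω_r=1
21(0−ω_c) = −59(1−ω_c)  ⇒  80ω_c = 59  ⇒  ω_c = 59/80
sun–planet: 21·(0−59/80) = −19·(ω_p−ω_c)  ⇒  ω_p−ω_c = −(21/19)·(-59/80) = 1239/1520

1239/1520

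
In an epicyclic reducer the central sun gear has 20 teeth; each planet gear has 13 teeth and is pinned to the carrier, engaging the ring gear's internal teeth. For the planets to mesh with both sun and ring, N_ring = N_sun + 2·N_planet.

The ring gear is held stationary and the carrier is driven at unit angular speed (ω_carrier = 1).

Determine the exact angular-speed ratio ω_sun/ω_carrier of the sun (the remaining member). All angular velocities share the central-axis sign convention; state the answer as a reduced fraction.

33/10

N_ring = 20 + 2·13 = 46
20(ω_s−ω_c) = −46(ω_r−ω_c),  ω_r=0, ω_c=1
ω_s = 1 − (46/20)(0−1) = 33/10
ω_s/ω_c = 33/10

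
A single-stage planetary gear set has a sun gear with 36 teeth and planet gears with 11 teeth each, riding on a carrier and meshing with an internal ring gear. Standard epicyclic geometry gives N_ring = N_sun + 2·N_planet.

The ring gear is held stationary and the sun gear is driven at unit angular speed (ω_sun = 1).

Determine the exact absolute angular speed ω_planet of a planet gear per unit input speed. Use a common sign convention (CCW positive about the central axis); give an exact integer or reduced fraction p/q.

-18/11

N_ring = 36 + 2·11 = 58
36(ω_s−ω_c) = −58(ω_r−ω_c),  ω_r=0, ω_s=1
36(1−ω_c) = −58(0−ω_c)  ⇒  94ω_c = 36  ⇒  ω_c = 18/47
sun–planet: 36·(1−18/47) = −11·(ω_p−ω_c)  ⇒  ω_p−ω_c = −(36/11)·(29/47) = -1044/517
ω_p = 18/47 − 1044/517 = -18/11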